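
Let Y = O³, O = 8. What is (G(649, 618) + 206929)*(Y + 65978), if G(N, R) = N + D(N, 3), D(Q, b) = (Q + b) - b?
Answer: 13845013230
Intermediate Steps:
D(Q, b) = Q
G(N, R) = 2*N (G(N, R) = N + N = 2*N)
Y = 512 (Y = 8³ = 512)
(G(649, 618) + 206929)*(Y + 65978) = (2*649 + 206929)*(512 + 65978) = (1298 + 206929)*66490 = 208227*66490 = 13845013230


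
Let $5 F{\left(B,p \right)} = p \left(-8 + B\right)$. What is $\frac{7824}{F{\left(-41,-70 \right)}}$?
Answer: $\frac{3912}{343} \approx 11.405$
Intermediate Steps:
$F{\left(B,p \right)} = \frac{p \left(-8 + B\right)}{5}$
$\frac{7824}{F{\left(-41,-70 \right)}} = \frac{7824}{\frac{1}{5} \left(-70\right) \left(-8 - 41\right)} = \frac{7824}{\frac{1}{5} \left(-70\right) \left(-49\right)} = \frac{7824}{686} = 7824 \cdot \frac{1}{686} = \frac{3912}{343}$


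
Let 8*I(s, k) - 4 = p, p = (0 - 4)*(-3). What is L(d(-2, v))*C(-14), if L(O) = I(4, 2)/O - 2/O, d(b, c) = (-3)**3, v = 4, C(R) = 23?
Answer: 0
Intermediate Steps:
d(b, c) = -27
p = 12 (p = -4*(-3) = 12)
I(s, k) = 2 (I(s, k) = 1/2 + (1/8)*12 = 1/2 + 3/2 = 2)
L(O) = 0 (L(O) = 2/O - 2/O = 0)
L(d(-2, v))*C(-14) = 0*23 = 0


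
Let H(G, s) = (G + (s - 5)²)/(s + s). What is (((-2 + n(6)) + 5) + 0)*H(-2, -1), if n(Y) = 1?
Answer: -68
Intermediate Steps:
H(G, s) = (G + (-5 + s)²)/(2*s) (H(G, s) = (G + (-5 + s)²)/((2*s)) = (G + (-5 + s)²)*(1/(2*s)) = (G + (-5 + s)²)/(2*s))
(((-2 + n(6)) + 5) + 0)*H(-2, -1) = (((-2 + 1) + 5) + 0)*((½)*(-2 + (-5 - 1)²)/(-1)) = ((-1 + 5) + 0)*((½)*(-1)*(-2 + (-6)²)) = (4 + 0)*((½)*(-1)*(-2 + 36)) = 4*((½)*(-1)*34) = 4*(-17) = -68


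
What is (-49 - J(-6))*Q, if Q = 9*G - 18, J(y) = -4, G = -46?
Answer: 19440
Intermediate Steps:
Q = -432 (Q = 9*(-46) - 18 = -414 - 18 = -432)
(-49 - J(-6))*Q = (-49 - 1*(-4))*(-432) = (-49 + 4)*(-432) = -45*(-432) = 19440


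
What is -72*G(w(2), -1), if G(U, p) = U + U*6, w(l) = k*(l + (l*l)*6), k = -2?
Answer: 26208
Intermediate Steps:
w(l) = -12*l**2 - 2*l (w(l) = -2*(l + (l*l)*6) = -2*(l + l**2*6) = -2*(l + 6*l**2) = -12*l**2 - 2*l)
G(U, p) = 7*U (G(U, p) = U + 6*U = 7*U)
-72*G(w(2), -1) = -504*(-2*2*(1 + 6*2)) = -504*(-2*2*(1 + 12)) = -504*(-2*2*13) = -504*(-52) = -72*(-364) = 26208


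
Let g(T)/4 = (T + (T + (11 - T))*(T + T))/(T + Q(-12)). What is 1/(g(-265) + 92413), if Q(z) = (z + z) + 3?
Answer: 143/13227249 ≈ 1.0811e-5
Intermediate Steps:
Q(z) = 3 + 2*z (Q(z) = 2*z + 3 = 3 + 2*z)
g(T) = 92*T/(-21 + T) (g(T) = 4*((T + (T + (11 - T))*(T + T))/(T + (3 + 2*(-12)))) = 4*((T + 11*(2*T))/(T + (3 - 24))) = 4*((T + 22*T)/(T - 21)) = 4*((23*T)/(-21 + T)) = 4*(23*T/(-21 + T)) = 92*T/(-21 + T))
1/(g(-265) + 92413) = 1/(92*(-265)/(-21 - 265) + 92413) = 1/(92*(-265)/(-286) + 92413) = 1/(92*(-265)*(-1/286) + 92413) = 1/(12190/143 + 92413) = 1/(13227249/143) = 143/13227249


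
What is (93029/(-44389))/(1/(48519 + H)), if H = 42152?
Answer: -8435032459/44389 ≈ -1.9003e+5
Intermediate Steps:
(93029/(-44389))/(1/(48519 + H)) = (93029/(-44389))/(1/(48519 + 42152)) = (93029*(-1/44389))/(1/90671) = -93029/(44389*1/90671) = -93029/44389*90671 = -8435032459/44389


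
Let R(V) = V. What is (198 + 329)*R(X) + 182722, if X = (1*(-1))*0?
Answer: 182722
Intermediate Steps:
X = 0 (X = -1*0 = 0)
(198 + 329)*R(X) + 182722 = (198 + 329)*0 + 182722 = 527*0 + 182722 = 0 + 182722 = 182722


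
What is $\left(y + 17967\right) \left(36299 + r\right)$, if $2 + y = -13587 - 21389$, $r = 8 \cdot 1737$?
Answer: $-853867145$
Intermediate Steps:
$r = 13896$
$y = -34978$ ($y = -2 - 34976 = -34978$)
$\left(y + 17967\right) \left(36299 + r\right) = \left(-34978 + 17967\right) \left(36299 + 13896\right) = \left(-17011\right) 50195 = -853867145$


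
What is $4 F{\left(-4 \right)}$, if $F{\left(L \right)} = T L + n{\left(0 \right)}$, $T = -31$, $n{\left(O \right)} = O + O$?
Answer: $496$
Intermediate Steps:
$n{\left(O \right)} = 2 O$
$F{\left(L \right)} = - 31 L$ ($F{\left(L \right)} = - 31 L + 2 \cdot 0 = - 31 L + 0 = - 31 L$)
$4 F{\left(-4 \right)} = 4 \left(\left(-31\right) \left(-4\right)\right) = 4 \cdot 124 = 496$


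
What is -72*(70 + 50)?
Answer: -8640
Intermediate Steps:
-72*(70 + 50) = -72*120 = -8640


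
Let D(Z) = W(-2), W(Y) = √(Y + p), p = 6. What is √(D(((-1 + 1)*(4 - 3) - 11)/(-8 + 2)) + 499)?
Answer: √501 ≈ 22.383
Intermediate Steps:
W(Y) = √(6 + Y) (W(Y) = √(Y + 6) = √(6 + Y))
D(Z) = 2 (D(Z) = √(6 - 2) = √4 = 2)
√(D(((-1 + 1)*(4 - 3) - 11)/(-8 + 2)) + 499) = √(2 + 499) = √501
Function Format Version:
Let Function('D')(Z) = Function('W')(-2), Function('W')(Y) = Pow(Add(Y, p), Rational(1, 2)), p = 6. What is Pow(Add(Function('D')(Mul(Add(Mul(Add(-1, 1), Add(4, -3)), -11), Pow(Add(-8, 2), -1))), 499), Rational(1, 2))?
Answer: Pow(501, Rational(1, 2)) ≈ 22.383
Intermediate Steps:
Function('W')(Y) = Pow(Add(6, Y), Rational(1, 2)) (Function('W')(Y) = Pow(Add(Y, 6), Rational(1, 2)) = Pow(Add(6, Y), Rational(1, 2)))
Function('D')(Z) = 2 (Function('D')(Z) = Pow(Add(6, -2), Rational(1, 2)) = Pow(4, Rational(1, 2)) = 2)
Pow(Add(Function('D')(Mul(Add(Mul(Add(-1, 1), Add(4, -3)), -11), Pow(Add(-8, 2), -1))), 499), Rational(1, 2)) = Pow(Add(2, 499), Rational(1, 2)) = Pow(501, Rational(1, 2))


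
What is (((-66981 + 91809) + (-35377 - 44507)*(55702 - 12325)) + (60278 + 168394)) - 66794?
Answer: -3464941562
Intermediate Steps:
(((-66981 + 91809) + (-35377 - 44507)*(55702 - 12325)) + (60278 + 168394)) - 66794 = ((24828 - 79884*43377) + 228672) - 66794 = ((24828 - 3465128268) + 228672) - 66794 = (-3465103440 + 228672) - 66794 = -3464874768 - 66794 = -3464941562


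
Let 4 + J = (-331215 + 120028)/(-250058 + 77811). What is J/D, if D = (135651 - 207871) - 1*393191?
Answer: 159267/26721882839 ≈ 5.9602e-6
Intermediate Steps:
J = -477801/172247 (J = -4 + (-331215 + 120028)/(-250058 + 77811) = -4 - 211187/(-172247) = -4 - 211187*(-1/172247) = -4 + 211187/172247 = -477801/172247 ≈ -2.7739)
D = -465411 (D = -72220 - 393191 = -465411)
J/D = -477801/172247/(-465411) = -477801/172247*(-1/465411) = 159267/26721882839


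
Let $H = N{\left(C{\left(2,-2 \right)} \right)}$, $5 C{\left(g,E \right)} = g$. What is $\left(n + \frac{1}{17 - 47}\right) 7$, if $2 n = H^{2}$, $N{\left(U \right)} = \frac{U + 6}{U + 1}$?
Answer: $\frac{15311}{210} \approx 72.91$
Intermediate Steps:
$C{\left(g,E \right)} = \frac{g}{5}$
$N{\left(U \right)} = \frac{6 + U}{1 + U}$
$H = \frac{32}{7}$ ($H = \frac{6 + \frac{1}{5} \cdot 2}{1 + \frac{1}{5} \cdot 2} = \frac{6 + \frac{2}{5}}{1 + \frac{2}{5}} = \frac{1}{\frac{7}{5}} \cdot \frac{32}{5} = \frac{5}{7} \cdot \frac{32}{5} = \frac{32}{7} \approx 4.5714$)
$n = \frac{512}{49}$ ($n = \frac{\left(\frac{32}{7}\right)^{2}}{2} = \frac{1}{2} \cdot \frac{1024}{49} = \frac{512}{49} \approx 10.449$)
$\left(n + \frac{1}{17 - 47}\right) 7 = \left(\frac{512}{49} + \frac{1}{17 - 47}\right) 7 = \left(\frac{512}{49} + \frac{1}{-30}\right) 7 = \left(\frac{512}{49} - \frac{1}{30}\right) 7 = \frac{15311}{1470} \cdot 7 = \frac{15311}{210}$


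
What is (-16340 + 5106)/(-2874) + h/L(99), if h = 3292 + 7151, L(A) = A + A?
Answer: 596991/10538 ≈ 56.651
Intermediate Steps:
L(A) = 2*A
h = 10443
(-16340 + 5106)/(-2874) + h/L(99) = (-16340 + 5106)/(-2874) + 10443/((2*99)) = -11234*(-1/2874) + 10443/198 = 5617/1437 + 10443*(1/198) = 5617/1437 + 3481/66 = 596991/10538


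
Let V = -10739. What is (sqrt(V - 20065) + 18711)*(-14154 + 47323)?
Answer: 620625159 + 66338*I*sqrt(7701) ≈ 6.2062e+8 + 5.8215e+6*I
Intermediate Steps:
(sqrt(V - 20065) + 18711)*(-14154 + 47323) = (sqrt(-10739 - 20065) + 18711)*(-14154 + 47323) = (sqrt(-30804) + 18711)*33169 = (2*I*sqrt(7701) + 18711)*33169 = (18711 + 2*I*sqrt(7701))*33169 = 620625159 + 66338*I*sqrt(7701)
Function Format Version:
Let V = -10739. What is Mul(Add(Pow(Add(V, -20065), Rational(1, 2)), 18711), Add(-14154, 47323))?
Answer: Add(620625159, Mul(66338, I, Pow(7701, Rational(1, 2)))) ≈ Add(6.2062e+8, Mul(5.8215e+6, I))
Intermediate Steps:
Mul(Add(Pow(Add(V, -20065), Rational(1, 2)), 18711), Add(-14154, 47323)) = Mul(Add(Pow(Add(-10739, -20065), Rational(1, 2)), 18711), Add(-14154, 47323)) = Mul(Add(Pow(-30804, Rational(1, 2)), 18711), 33169) = Mul(Add(Mul(2, I, Pow(7701, Rational(1, 2))), 18711), 33169) = Mul(Add(18711, Mul(2, I, Pow(7701, Rational(1, 2)))), 33169) = Add(620625159, Mul(66338, I, Pow(7701, Rational(1, 2))))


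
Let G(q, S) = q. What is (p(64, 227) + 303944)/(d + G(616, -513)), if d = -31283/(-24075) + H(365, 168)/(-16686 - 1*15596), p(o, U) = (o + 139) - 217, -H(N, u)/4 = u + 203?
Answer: 118105549179750/239897060753 ≈ 492.32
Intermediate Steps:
H(N, u) = -812 - 4*u (H(N, u) = -4*(u + 203) = -4*(203 + u) = -812 - 4*u)
p(o, U) = -78 + o (p(o, U) = (139 + o) - 217 = -78 + o)
d = 522802553/388594575 (d = -31283/(-24075) + (-812 - 4*168)/(-16686 - 1*15596) = -31283*(-1/24075) + (-812 - 672)/(-16686 - 15596) = 31283/24075 - 1484/(-32282) = 31283/24075 - 1484*(-1/32282) = 31283/24075 + 742/16141 = 522802553/388594575 ≈ 1.3454)
(p(64, 227) + 303944)/(d + G(616, -513)) = ((-78 + 64) + 303944)/(522802553/388594575 + 616) = (-14 + 303944)/(239897060753/388594575) = 303930*(388594575/239897060753) = 118105549179750/239897060753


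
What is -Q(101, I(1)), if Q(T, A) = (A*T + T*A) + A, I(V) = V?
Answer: -203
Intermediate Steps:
Q(T, A) = A + 2*A*T (Q(T, A) = (A*T + A*T) + A = 2*A*T + A = A + 2*A*T)
-Q(101, I(1)) = -(1 + 2*101) = -(1 + 202) = -203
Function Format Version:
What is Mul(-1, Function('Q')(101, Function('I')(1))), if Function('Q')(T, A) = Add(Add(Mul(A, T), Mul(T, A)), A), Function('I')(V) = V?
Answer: -203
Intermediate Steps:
Function('Q')(T, A) = Add(A, Mul(2, A, T)) (Function('Q')(T, A) = Add(Add(Mul(A, T), Mul(A, T)), A) = Add(Mul(2, A, T), A) = Add(A, Mul(2, A, T)))
Mul(-1, Function('Q')(101, Function('I')(1))) = Mul(-1, Mul(1, Add(1, Mul(2, 101)))) = Mul(-1, Mul(1, Add(1, 202))) = Mul(-1, Mul(1, 203)) = Mul(-1, 203) = -203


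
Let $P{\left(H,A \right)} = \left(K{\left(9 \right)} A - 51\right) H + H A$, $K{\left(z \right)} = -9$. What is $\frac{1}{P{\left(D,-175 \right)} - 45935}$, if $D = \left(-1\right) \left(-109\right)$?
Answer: $\frac{1}{101106} \approx 9.8906 \cdot 10^{-6}$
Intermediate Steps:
$D = 109$
$P{\left(H,A \right)} = A H + H \left(-51 - 9 A\right)$ ($P{\left(H,A \right)} = \left(- 9 A - 51\right) H + H A = \left(-51 - 9 A\right) H + A H = H \left(-51 - 9 A\right) + A H = A H + H \left(-51 - 9 A\right)$)
$\frac{1}{P{\left(D,-175 \right)} - 45935} = \frac{1}{109 \left(-51 - -1400\right) - 45935} = \frac{1}{109 \left(-51 + 1400\right) - 45935} = \frac{1}{109 \cdot 1349 - 45935} = \frac{1}{147041 - 45935} = \frac{1}{101106}$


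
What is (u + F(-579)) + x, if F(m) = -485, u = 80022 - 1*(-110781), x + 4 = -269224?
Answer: -78910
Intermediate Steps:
x = -269228 (x = -4 - 269224 = -269228)
u = 190803 (u = 80022 + 110781 = 190803)
(u + F(-579)) + x = (190803 - 485) - 269228 = 190318 - 269228 = -78910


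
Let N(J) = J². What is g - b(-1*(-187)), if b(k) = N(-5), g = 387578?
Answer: 387553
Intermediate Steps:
b(k) = 25 (b(k) = (-5)² = 25)
g - b(-1*(-187)) = 387578 - 1*25 = 387578 - 25 = 387553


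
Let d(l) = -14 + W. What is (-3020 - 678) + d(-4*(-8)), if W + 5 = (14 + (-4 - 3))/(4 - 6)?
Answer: -7441/2 ≈ -3720.5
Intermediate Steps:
W = -17/2 (W = -5 + (14 + (-4 - 3))/(4 - 6) = -5 + (14 - 7)/(-2) = -5 + 7*(-½) = -5 - 7/2 = -17/2 ≈ -8.5000)
d(l) = -45/2 (d(l) = -14 - 17/2 = -45/2)
(-3020 - 678) + d(-4*(-8)) = (-3020 - 678) - 45/2 = -3698 - 45/2 = -7441/2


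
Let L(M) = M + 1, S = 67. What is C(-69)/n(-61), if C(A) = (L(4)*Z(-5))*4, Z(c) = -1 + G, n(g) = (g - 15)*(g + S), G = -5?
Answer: 5/19 ≈ 0.26316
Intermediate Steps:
L(M) = 1 + M
n(g) = (-15 + g)*(67 + g) (n(g) = (g - 15)*(g + 67) = (-15 + g)*(67 + g))
Z(c) = -6 (Z(c) = -1 - 5 = -6)
C(A) = -120 (C(A) = ((1 + 4)*(-6))*4 = (5*(-6))*4 = -30*4 = -120)
C(-69)/n(-61) = -120/(-1005 + (-61)**2 + 52*(-61)) = -120/(-1005 + 3721 - 3172) = -120/(-456) = -120*(-1/456) = 5/19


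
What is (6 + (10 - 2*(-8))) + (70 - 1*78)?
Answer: 24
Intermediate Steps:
(6 + (10 - 2*(-8))) + (70 - 1*78) = (6 + (10 + 16)) + (70 - 78) = (6 + 26) - 8 = 32 - 8 = 24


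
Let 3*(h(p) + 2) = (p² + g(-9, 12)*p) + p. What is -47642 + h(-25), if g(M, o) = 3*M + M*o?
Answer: -46319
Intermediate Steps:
h(p) = -2 - 134*p/3 + p²/3 (h(p) = -2 + ((p² + (-9*(3 + 12))*p) + p)/3 = -2 + ((p² + (-9*15)*p) + p)/3 = -2 + ((p² - 135*p) + p)/3 = -2 + (p² - 134*p)/3 = -2 + (-134*p/3 + p²/3) = -2 - 134*p/3 + p²/3)
-47642 + h(-25) = -47642 + (-2 - 134/3*(-25) + (⅓)*(-25)²) = -47642 + (-2 + 3350/3 + (⅓)*625) = -47642 + (-2 + 3350/3 + 625/3) = -47642 + 1323 = -46319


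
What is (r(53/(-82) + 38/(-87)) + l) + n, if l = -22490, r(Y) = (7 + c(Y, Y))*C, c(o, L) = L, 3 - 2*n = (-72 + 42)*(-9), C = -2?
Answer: -161480471/7134 ≈ -22635.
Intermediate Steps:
n = -267/2 (n = 3/2 - (-72 + 42)*(-9)/2 = 3/2 - (-15)*(-9) = 3/2 - 1/2*270 = 3/2 - 135 = -267/2 ≈ -133.50)
r(Y) = -14 - 2*Y (r(Y) = (7 + Y)*(-2) = -14 - 2*Y)
(r(53/(-82) + 38/(-87)) + l) + n = ((-14 - 2*(53/(-82) + 38/(-87))) - 22490) - 267/2 = ((-14 - 2*(53*(-1/82) + 38*(-1/87))) - 22490) - 267/2 = ((-14 - 2*(-53/82 - 38/87)) - 22490) - 267/2 = ((-14 - 2*(-7727/7134)) - 22490) - 267/2 = ((-14 + 7727/3567) - 22490) - 267/2 = (-42211/3567 - 22490) - 267/2 = -80264041/3567 - 267/2 = -161480471/7134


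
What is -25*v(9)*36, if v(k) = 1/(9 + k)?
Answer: -50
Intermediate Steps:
-25*v(9)*36 = -25/(9 + 9)*36 = -25/18*36 = -50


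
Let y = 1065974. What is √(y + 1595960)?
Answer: √2661934 ≈ 1631.5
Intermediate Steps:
√(y + 1595960) = √(1065974 + 1595960) = √2661934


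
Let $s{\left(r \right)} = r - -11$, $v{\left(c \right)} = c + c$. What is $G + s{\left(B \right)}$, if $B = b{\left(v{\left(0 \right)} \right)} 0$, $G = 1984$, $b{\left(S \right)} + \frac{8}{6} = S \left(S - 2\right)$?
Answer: $1995$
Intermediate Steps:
$v{\left(c \right)} = 2 c$
$b{\left(S \right)} = - \frac{4}{3} + S \left(-2 + S\right)$ ($b{\left(S \right)} = - \frac{4}{3} + S \left(S - 2\right) = - \frac{4}{3} + S \left(-2 + S\right)$)
$B = 0$ ($B = \left(- \frac{4}{3} + \left(2 \cdot 0\right)^{2} - 2 \cdot 2 \cdot 0\right) 0 = \left(- \frac{4}{3} + 0^{2} - 0\right) 0 = \left(- \frac{4}{3} + 0 + 0\right) 0 = \left(- \frac{4}{3}\right) 0 = 0$)
$s{\left(r \right)} = 11 + r$ ($s{\left(r \right)} = r + 11 = 11 + r$)
$G + s{\left(B \right)} = 1984 + \left(11 + 0\right) = 1984 + 11 = 1995$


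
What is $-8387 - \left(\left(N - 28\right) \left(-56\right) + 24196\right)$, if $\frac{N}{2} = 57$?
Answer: $-27767$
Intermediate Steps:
$N = 114$ ($N = 2 \cdot 57 = 114$)
$-8387 - \left(\left(N - 28\right) \left(-56\right) + 24196\right) = -8387 - \left(\left(114 - 28\right) \left(-56\right) + 24196\right) = -8387 - \left(86 \left(-56\right) + 24196\right) = -8387 - \left(-4816 + 24196\right) = -8387 - 19380 = -27767$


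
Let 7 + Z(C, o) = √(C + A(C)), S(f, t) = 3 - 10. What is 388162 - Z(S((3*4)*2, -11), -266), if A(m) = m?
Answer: 388169 - I*√14 ≈ 3.8817e+5 - 3.7417*I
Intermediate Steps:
S(f, t) = -7
Z(C, o) = -7 + √2*√C (Z(C, o) = -7 + √(C + C) = -7 + √(2*C) = -7 + √2*√C)
388162 - Z(S((3*4)*2, -11), -266) = 388162 - (-7 + √2*√(-7)) = 388162 - (-7 + √2*(I*√7)) = 388162 - (-7 + I*√14) = 388162 + (7 - I*√14) = 388169 - I*√14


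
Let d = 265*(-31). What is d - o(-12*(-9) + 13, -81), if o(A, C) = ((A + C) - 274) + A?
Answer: -8102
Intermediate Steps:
o(A, C) = -274 + C + 2*A (o(A, C) = (-274 + A + C) + A = -274 + C + 2*A)
d = -8215
d - o(-12*(-9) + 13, -81) = -8215 - (-274 - 81 + 2*(-12*(-9) + 13)) = -8215 - (-274 - 81 + 2*(108 + 13)) = -8215 - (-274 - 81 + 2*121) = -8215 - (-274 - 81 + 242) = -8215 - 1*(-113) = -8215 + 113 = -8102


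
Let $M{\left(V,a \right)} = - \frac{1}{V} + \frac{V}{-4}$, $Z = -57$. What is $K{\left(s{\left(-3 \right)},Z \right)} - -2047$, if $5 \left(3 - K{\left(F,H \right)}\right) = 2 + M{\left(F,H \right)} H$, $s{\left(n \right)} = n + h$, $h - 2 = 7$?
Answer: $\frac{10153}{5} \approx 2030.6$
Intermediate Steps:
$M{\left(V,a \right)} = - \frac{1}{V} - \frac{V}{4}$ ($M{\left(V,a \right)} = - \frac{1}{V} + V \left(- \frac{1}{4}\right) = - \frac{1}{V} - \frac{V}{4}$)
$h = 9$ ($h = 2 + 7 = 9$)
$s{\left(n \right)} = 9 + n$ ($s{\left(n \right)} = n + 9 = 9 + n$)
$K{\left(F,H \right)} = \frac{13}{5} - \frac{H \left(- \frac{1}{F} - \frac{F}{4}\right)}{5}$ ($K{\left(F,H \right)} = 3 - \frac{2 + \left(- \frac{1}{F} - \frac{F}{4}\right) H}{5} = 3 - \frac{2 + H \left(- \frac{1}{F} - \frac{F}{4}\right)}{5} = 3 - \left(\frac{2}{5} + \frac{H \left(- \frac{1}{F} - \frac{F}{4}\right)}{5}\right) = \frac{13}{5} - \frac{H \left(- \frac{1}{F} - \frac{F}{4}\right)}{5}$)
$K{\left(s{\left(-3 \right)},Z \right)} - -2047 = \frac{52 \left(9 - 3\right) - 57 \left(4 + \left(9 - 3\right)^{2}\right)}{20 \left(9 - 3\right)} - -2047 = \frac{52 \cdot 6 - 57 \left(4 + 6^{2}\right)}{20 \cdot 6} + 2047 = \frac{1}{20} \cdot \frac{1}{6} \left(312 - 57 \left(4 + 36\right)\right) + 2047 = \frac{1}{20} \cdot \frac{1}{6} \left(312 - 2280\right) + 2047 = \frac{1}{20} \cdot \frac{1}{6} \left(-1968\right) + 2047 = - \frac{82}{5} + 2047 = \frac{10153}{5}$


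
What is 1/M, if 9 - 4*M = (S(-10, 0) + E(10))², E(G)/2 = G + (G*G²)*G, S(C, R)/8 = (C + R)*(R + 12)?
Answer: -4/363283591 ≈ -1.1011e-8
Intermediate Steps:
S(C, R) = 8*(12 + R)*(C + R) (S(C, R) = 8*((C + R)*(R + 12)) = 8*((C + R)*(12 + R)) = 8*((12 + R)*(C + R)) = 8*(12 + R)*(C + R))
E(G) = 2*G + 2*G⁴ (E(G) = 2*(G + (G*G²)*G) = 2*(G + G³*G) = 2*(G + G⁴) = 2*G + 2*G⁴)
M = -363283591/4 (M = 9/4 - ((8*0² + 96*(-10) + 96*0 + 8*(-10)*0) + 2*10*(1 + 10³))²/4 = 9/4 - ((8*0 - 960 + 0 + 0) + 2*10*(1 + 1000))²/4 = 9/4 - ((0 - 960 + 0 + 0) + 2*10*1001)²/4 = 9/4 - (-960 + 20020)²/4 = 9/4 - ¼*19060² = 9/4 - ¼*363283600 = 9/4 - 90820900 = -363283591/4 ≈ -9.0821e+7)
1/M = 1/(-363283591/4) = -4/363283591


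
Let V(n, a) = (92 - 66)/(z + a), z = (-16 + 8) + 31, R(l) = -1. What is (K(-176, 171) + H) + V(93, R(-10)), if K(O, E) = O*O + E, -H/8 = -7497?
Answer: 1002366/11 ≈ 91124.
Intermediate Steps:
H = 59976 (H = -8*(-7497) = 59976)
z = 23 (z = -8 + 31 = 23)
V(n, a) = 26/(23 + a) (V(n, a) = (92 - 66)/(23 + a) = 26/(23 + a))
K(O, E) = E + O² (K(O, E) = O² + E = E + O²)
(K(-176, 171) + H) + V(93, R(-10)) = ((171 + (-176)²) + 59976) + 26/(23 - 1) = ((171 + 30976) + 59976) + 26/22 = (31147 + 59976) + 26*(1/22) = 91123 + 13/11 = 1002366/11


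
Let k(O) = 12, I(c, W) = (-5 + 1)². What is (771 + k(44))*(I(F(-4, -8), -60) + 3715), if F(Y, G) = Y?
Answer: 2921373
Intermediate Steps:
I(c, W) = 16 (I(c, W) = (-4)² = 16)
(771 + k(44))*(I(F(-4, -8), -60) + 3715) = (771 + 12)*(16 + 3715) = 783*3731 = 2921373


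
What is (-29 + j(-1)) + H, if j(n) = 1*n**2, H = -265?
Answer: -293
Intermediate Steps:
j(n) = n**2
(-29 + j(-1)) + H = (-29 + (-1)**2) - 265 = (-29 + 1) - 265 = -28 - 265 = -293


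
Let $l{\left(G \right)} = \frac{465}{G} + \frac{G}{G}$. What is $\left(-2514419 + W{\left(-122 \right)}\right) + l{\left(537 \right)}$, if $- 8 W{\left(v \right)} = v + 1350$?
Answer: $- \frac{900216287}{358} \approx -2.5146 \cdot 10^{6}$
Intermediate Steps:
$W{\left(v \right)} = - \frac{675}{4} - \frac{v}{8}$ ($W{\left(v \right)} = - \frac{v + 1350}{8} = - \frac{1350 + v}{8} = - \frac{675}{4} - \frac{v}{8}$)
$l{\left(G \right)} = 1 + \frac{465}{G}$ ($l{\left(G \right)} = \frac{465}{G} + 1 = 1 + \frac{465}{G}$)
$\left(-2514419 + W{\left(-122 \right)}\right) + l{\left(537 \right)} = \left(-2514419 - \frac{307}{2}\right) + \frac{465 + 537}{537} = \left(-2514419 + \left(- \frac{675}{4} + \frac{61}{4}\right)\right) + \frac{1}{537} \cdot 1002 = \left(-2514419 - \frac{307}{2}\right) + \frac{334}{179} = - \frac{5029145}{2} + \frac{334}{179} = - \frac{900216287}{358}$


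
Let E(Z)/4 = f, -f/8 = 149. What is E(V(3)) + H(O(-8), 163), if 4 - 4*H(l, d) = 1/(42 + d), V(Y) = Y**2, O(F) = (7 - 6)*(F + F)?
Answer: -3908941/820 ≈ -4767.0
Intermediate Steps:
O(F) = 2*F (O(F) = 1*(2*F) = 2*F)
f = -1192 (f = -8*149 = -1192)
E(Z) = -4768 (E(Z) = 4*(-1192) = -4768)
H(l, d) = 1 - 1/(4*(42 + d))
E(V(3)) + H(O(-8), 163) = -4768 + (167/4 + 163)/(42 + 163) = -4768 + (819/4)/205 = -4768 + (1/205)*(819/4) = -4768 + 819/820 = -3908941/820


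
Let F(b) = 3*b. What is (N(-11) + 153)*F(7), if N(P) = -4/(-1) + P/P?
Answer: 3318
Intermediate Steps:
N(P) = 5 (N(P) = -4*(-1) + 1 = 4 + 1 = 5)
(N(-11) + 153)*F(7) = (5 + 153)*(3*7) = 158*21 = 3318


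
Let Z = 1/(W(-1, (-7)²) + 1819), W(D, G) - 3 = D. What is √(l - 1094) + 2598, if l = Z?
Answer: 2598 + I*√3627747033/1821 ≈ 2598.0 + 33.076*I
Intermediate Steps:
W(D, G) = 3 + D
Z = 1/1821 (Z = 1/((3 - 1) + 1819) = 1/(2 + 1819) = 1/1821 ≈ 0.00054915)
l = 1/1821 ≈ 0.00054915
√(l - 1094) + 2598 = √(1/1821 - 1094) + 2598 = √(-1992173/1821) + 2598 = I*√3627747033/1821 + 2598 = 2598 + I*√3627747033/1821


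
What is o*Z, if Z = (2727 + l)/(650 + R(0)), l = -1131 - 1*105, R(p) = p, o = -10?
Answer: -1491/65 ≈ -22.938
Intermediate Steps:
l = -1236 (l = -1131 - 105 = -1236)
Z = 1491/650 (Z = (2727 - 1236)/(650 + 0) = 1491/650 ≈ 2.2938)
o*Z = -10*1491/650 = -1491/65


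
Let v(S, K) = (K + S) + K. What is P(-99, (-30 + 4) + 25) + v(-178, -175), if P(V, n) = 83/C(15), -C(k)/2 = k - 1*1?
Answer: -14867/28 ≈ -530.96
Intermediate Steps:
C(k) = 2 - 2*k (C(k) = -2*(k - 1*1) = -2*(k - 1) = -2*(-1 + k) = 2 - 2*k)
v(S, K) = S + 2*K
P(V, n) = -83/28 (P(V, n) = 83/(2 - 2*15) = 83/(2 - 30) = 83/(-28) = 83*(-1/28) = -83/28)
P(-99, (-30 + 4) + 25) + v(-178, -175) = -83/28 + (-178 + 2*(-175)) = -83/28 + (-178 - 350) = -83/28 - 528 = -14867/28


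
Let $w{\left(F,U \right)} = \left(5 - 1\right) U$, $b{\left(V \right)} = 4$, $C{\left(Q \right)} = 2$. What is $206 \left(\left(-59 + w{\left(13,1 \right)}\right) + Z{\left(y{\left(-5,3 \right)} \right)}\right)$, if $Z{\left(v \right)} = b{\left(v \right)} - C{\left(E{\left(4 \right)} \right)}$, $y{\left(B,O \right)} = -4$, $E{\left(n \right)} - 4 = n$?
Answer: $-10918$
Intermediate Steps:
$E{\left(n \right)} = 4 + n$
$w{\left(F,U \right)} = 4 U$
$Z{\left(v \right)} = 2$ ($Z{\left(v \right)} = 4 - 2 = 2$)
$206 \left(\left(-59 + w{\left(13,1 \right)}\right) + Z{\left(y{\left(-5,3 \right)} \right)}\right) = 206 \left(\left(-59 + 4 \cdot 1\right) + 2\right) = 206 \left(\left(-59 + 4\right) + 2\right) = 206 \left(-55 + 2\right) = 206 \left(-53\right) = -10918$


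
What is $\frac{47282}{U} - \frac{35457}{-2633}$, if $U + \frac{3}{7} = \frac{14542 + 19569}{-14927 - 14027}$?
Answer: $- \frac{25220548627045}{857407487} \approx -29415.0$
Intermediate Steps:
$U = - \frac{325639}{202678}$ ($U = - \frac{3}{7} + \frac{14542 + 19569}{-14927 - 14027} = - \frac{3}{7} + \frac{34111}{-14927 - 14027} = - \frac{3}{7} + \frac{34111}{-28954} = - \frac{3}{7} + 34111 \left(- \frac{1}{28954}\right) = - \frac{3}{7} - \frac{34111}{28954} = - \frac{325639}{202678} \approx -1.6067$)
$\frac{47282}{U} - \frac{35457}{-2633} = \frac{47282}{- \frac{325639}{202678}} - \frac{35457}{-2633} = 47282 \left(- \frac{202678}{325639}\right) - - \frac{35457}{2633} = - \frac{9583021196}{325639} + \frac{35457}{2633} = - \frac{25220548627045}{857407487}$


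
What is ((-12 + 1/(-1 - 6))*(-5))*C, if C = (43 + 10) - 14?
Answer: 16575/7 ≈ 2367.9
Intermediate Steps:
C = 39 (C = 53 - 14 = 39)
((-12 + 1/(-1 - 6))*(-5))*C = ((-12 + 1/(-1 - 6))*(-5))*39 = ((-12 + 1/(-7))*(-5))*39 = ((-12 - 1/7)*(-5))*39 = -85/7*(-5)*39 = (425/7)*39 = 16575/7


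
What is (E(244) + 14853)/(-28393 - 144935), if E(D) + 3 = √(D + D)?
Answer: -2475/28888 - √122/86664 ≈ -0.085803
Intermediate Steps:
E(D) = -3 + √2*√D (E(D) = -3 + √(D + D) = -3 + √(2*D) = -3 + √2*√D)
(E(244) + 14853)/(-28393 - 144935) = ((-3 + √2*√244) + 14853)/(-28393 - 144935) = ((-3 + √2*(2*√61)) + 14853)/(-173328) = ((-3 + 2*√122) + 14853)*(-1/173328) = (14850 + 2*√122)*(-1/173328) = -2475/28888 - √122/86664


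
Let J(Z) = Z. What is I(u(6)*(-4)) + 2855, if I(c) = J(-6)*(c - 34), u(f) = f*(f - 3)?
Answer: 3491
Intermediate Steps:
u(f) = f*(-3 + f)
I(c) = 204 - 6*c (I(c) = -6*(c - 34) = -6*(-34 + c) = 204 - 6*c)
I(u(6)*(-4)) + 2855 = (204 - 6*6*(-3 + 6)*(-4)) + 2855 = (204 - 6*6*3*(-4)) + 2855 = (204 - 108*(-4)) + 2855 = (204 - 6*(-72)) + 2855 = (204 + 432) + 2855 = 636 + 2855 = 3491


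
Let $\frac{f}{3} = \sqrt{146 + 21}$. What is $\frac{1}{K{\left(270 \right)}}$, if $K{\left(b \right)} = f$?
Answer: $\frac{\sqrt{167}}{501} \approx 0.025794$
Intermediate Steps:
$f = 3 \sqrt{167}$ ($f = 3 \sqrt{146 + 21} = 3 \sqrt{167} \approx 38.769$)
$K{\left(b \right)} = 3 \sqrt{167}$
$\frac{1}{K{\left(270 \right)}} = \frac{1}{3 \sqrt{167}} = \frac{\sqrt{167}}{501}$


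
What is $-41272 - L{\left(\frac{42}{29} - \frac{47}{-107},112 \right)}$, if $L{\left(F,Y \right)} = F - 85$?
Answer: $- \frac{127809118}{3103} \approx -41189.0$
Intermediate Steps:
$L{\left(F,Y \right)} = -85 + F$
$-41272 - L{\left(\frac{42}{29} - \frac{47}{-107},112 \right)} = -41272 - \left(-85 + \left(\frac{42}{29} - \frac{47}{-107}\right)\right) = -41272 - \left(-85 + \left(42 \cdot \frac{1}{29} - - \frac{47}{107}\right)\right) = -41272 - \left(-85 + \left(\frac{42}{29} + \frac{47}{107}\right)\right) = -41272 - \left(-85 + \frac{5857}{3103}\right) = -41272 - - \frac{257898}{3103} = -41272 + \frac{257898}{3103} = - \frac{127809118}{3103}$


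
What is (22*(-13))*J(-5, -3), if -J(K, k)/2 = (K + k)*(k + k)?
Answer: 27456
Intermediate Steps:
J(K, k) = -4*k*(K + k) (J(K, k) = -2*(K + k)*(k + k) = -2*(K + k)*2*k = -4*k*(K + k))
(22*(-13))*J(-5, -3) = (22*(-13))*(-4*(-3)*(-5 - 3)) = -(-1144)*(-3)*(-8) = -286*(-96) = 27456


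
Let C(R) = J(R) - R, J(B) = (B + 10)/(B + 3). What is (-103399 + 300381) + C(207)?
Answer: 5903281/30 ≈ 1.9678e+5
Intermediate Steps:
J(B) = (10 + B)/(3 + B)
C(R) = -R + (10 + R)/(3 + R) (C(R) = (10 + R)/(3 + R) - R = -R + (10 + R)/(3 + R))
(-103399 + 300381) + C(207) = (-103399 + 300381) + (10 + 207 - 1*207*(3 + 207))/(3 + 207) = 196982 + (10 + 207 - 1*207*210)/210 = 196982 + (10 + 207 - 43470)/210 = 196982 + (1/210)*(-43253) = 196982 - 6179/30 = 5903281/30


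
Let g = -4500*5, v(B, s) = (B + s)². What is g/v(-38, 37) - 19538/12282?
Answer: -138182269/6141 ≈ -22502.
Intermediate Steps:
g = -22500 (g = -2250*10 = -22500)
g/v(-38, 37) - 19538/12282 = -22500/(-38 + 37)² - 19538/12282 = -22500/((-1)²) - 19538*1/12282 = -22500/1 - 9769/6141 = -22500*1 - 9769/6141 = -22500 - 9769/6141 = -138182269/6141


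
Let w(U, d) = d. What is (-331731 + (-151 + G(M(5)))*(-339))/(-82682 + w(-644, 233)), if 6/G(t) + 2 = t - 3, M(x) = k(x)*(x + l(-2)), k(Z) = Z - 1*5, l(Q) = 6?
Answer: 466892/137415 ≈ 3.3977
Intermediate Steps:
k(Z) = -5 + Z (k(Z) = Z - 5 = -5 + Z)
M(x) = (-5 + x)*(6 + x) (M(x) = (-5 + x)*(x + 6) = (-5 + x)*(6 + x))
G(t) = 6/(-5 + t) (G(t) = 6/(-2 + (t - 3)) = 6/(-2 + (-3 + t)) = 6/(-5 + t))
(-331731 + (-151 + G(M(5)))*(-339))/(-82682 + w(-644, 233)) = (-331731 + (-151 + 6/(-5 + (-5 + 5)*(6 + 5)))*(-339))/(-82682 + 233) = (-331731 + (-151 + 6/(-5 + 0*11))*(-339))/(-82449) = (-331731 + (-151 + 6/(-5 + 0))*(-339))*(-1/82449) = (-331731 + (-151 + 6/(-5))*(-339))*(-1/82449) = (-331731 + (-151 + 6*(-⅕))*(-339))*(-1/82449) = (-331731 + (-151 - 6/5)*(-339))*(-1/82449) = (-331731 - 761/5*(-339))*(-1/82449) = (-331731 + 257979/5)*(-1/82449) = -1400676/5*(-1/82449) = 466892/137415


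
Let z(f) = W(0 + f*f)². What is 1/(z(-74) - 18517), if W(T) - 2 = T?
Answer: 1/29989967 ≈ 3.3344e-8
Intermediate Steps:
W(T) = 2 + T
z(f) = (2 + f²)² (z(f) = (2 + (0 + f*f))² = (2 + (0 + f²))² = (2 + f²)²)
1/(z(-74) - 18517) = 1/((2 + (-74)²)² - 18517) = 1/((2 + 5476)² - 18517) = 1/(5478² - 18517) = 1/(30008484 - 18517) = 1/29989967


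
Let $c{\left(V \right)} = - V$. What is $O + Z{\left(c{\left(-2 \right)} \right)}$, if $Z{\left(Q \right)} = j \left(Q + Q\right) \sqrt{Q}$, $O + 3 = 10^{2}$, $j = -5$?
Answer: $97 - 20 \sqrt{2} \approx 68.716$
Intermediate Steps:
$O = 97$ ($O = -3 + 10^{2} = -3 + 100 = 97$)
$Z{\left(Q \right)} = - 10 Q^{\frac{3}{2}}$ ($Z{\left(Q \right)} = - 5 \left(Q + Q\right) \sqrt{Q} = - 5 \cdot 2 Q \sqrt{Q} = - 10 Q \sqrt{Q} = - 10 Q^{\frac{3}{2}}$)
$O + Z{\left(c{\left(-2 \right)} \right)} = 97 - 10 \left(\left(-1\right) \left(-2\right)\right)^{\frac{3}{2}} = 97 - 10 \cdot 2^{\frac{3}{2}} = 97 - 10 \cdot 2 \sqrt{2} = 97 - 20 \sqrt{2}$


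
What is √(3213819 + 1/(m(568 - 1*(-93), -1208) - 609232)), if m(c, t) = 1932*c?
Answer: √358327603597820855/333910 ≈ 1792.7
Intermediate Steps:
√(3213819 + 1/(m(568 - 1*(-93), -1208) - 609232)) = √(3213819 + 1/(1932*(568 - 1*(-93)) - 609232)) = √(3213819 + 1/(1932*(568 + 93) - 609232)) = √(3213819 + 1/(1932*661 - 609232)) = √(3213819 + 1/(1277052 - 609232)) = √(3213819 + 1/667820) = √(2146252604581/667820) = √358327603597820855/333910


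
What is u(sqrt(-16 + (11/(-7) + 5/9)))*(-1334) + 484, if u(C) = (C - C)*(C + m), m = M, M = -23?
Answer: 484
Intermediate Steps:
m = -23
u(C) = 0 (u(C) = (C - C)*(C - 23) = 0*(-23 + C) = 0)
u(sqrt(-16 + (11/(-7) + 5/9)))*(-1334) + 484 = 0*(-1334) + 484 = 0 + 484 = 484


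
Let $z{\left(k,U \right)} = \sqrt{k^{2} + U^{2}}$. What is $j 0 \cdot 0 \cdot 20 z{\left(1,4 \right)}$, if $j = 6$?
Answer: $0$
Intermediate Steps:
$z{\left(k,U \right)} = \sqrt{U^{2} + k^{2}}$
$j 0 \cdot 0 \cdot 20 z{\left(1,4 \right)} = 6 \cdot 0 \cdot 0 \cdot 20 \sqrt{4^{2} + 1^{2}} = 0 \cdot 0 \cdot 20 \sqrt{16 + 1} = 0 \cdot 20 \sqrt{17} = 0 \sqrt{17} = 0$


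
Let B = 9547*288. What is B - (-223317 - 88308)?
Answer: 3061161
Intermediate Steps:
B = 2749536
B - (-223317 - 88308) = 2749536 - (-223317 - 88308) = 2749536 - 1*(-311625) = 2749536 + 311625 = 3061161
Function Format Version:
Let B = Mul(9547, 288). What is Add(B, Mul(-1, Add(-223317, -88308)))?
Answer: 3061161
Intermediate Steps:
B = 2749536
Add(B, Mul(-1, Add(-223317, -88308))) = Add(2749536, Mul(-1, Add(-223317, -88308))) = Add(2749536, Mul(-1, -311625)) = Add(2749536, 311625) = 3061161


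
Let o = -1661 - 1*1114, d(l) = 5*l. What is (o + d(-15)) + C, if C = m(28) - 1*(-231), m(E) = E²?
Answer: -1835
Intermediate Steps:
o = -2775 (o = -1661 - 1114 = -2775)
C = 1015 (C = 28² - 1*(-231) = 784 + 231 = 1015)
(o + d(-15)) + C = (-2775 + 5*(-15)) + 1015 = (-2775 - 75) + 1015 = -2850 + 1015 = -1835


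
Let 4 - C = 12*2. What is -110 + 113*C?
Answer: -2370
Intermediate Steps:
C = -20 (C = 4 - 12*2 = 4 - 1*24 = 4 - 24 = -20)
-110 + 113*C = -110 + 113*(-20) = -110 - 2260 = -2370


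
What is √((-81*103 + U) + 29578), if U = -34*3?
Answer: √21133 ≈ 145.37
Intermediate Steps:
U = -102
√((-81*103 + U) + 29578) = √((-81*103 - 102) + 29578) = √((-8343 - 102) + 29578) = √(-8445 + 29578) = √21133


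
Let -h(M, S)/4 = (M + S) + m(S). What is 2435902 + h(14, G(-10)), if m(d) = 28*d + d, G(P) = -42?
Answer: 2440886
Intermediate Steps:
m(d) = 29*d
h(M, S) = -120*S - 4*M (h(M, S) = -4*((M + S) + 29*S) = -4*(M + 30*S) = -120*S - 4*M)
2435902 + h(14, G(-10)) = 2435902 + (-120*(-42) - 4*14) = 2435902 + (5040 - 56) = 2435902 + 4984 = 2440886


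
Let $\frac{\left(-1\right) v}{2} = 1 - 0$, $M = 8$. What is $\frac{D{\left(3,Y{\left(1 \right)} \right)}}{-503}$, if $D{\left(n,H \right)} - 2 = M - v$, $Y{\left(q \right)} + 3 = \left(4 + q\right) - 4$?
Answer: $- \frac{12}{503} \approx -0.023857$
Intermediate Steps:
$v = -2$ ($v = - 2 \left(1 - 0\right) = - 2 \left(1 + 0\right) = \left(-2\right) 1 = -2$)
$Y{\left(q \right)} = -3 + q$ ($Y{\left(q \right)} = -3 + \left(\left(4 + q\right) - 4\right) = -3 + q$)
$D{\left(n,H \right)} = 12$ ($D{\left(n,H \right)} = 2 + \left(8 - -2\right) = 2 + \left(8 + 2\right) = 2 + 10 = 12$)
$\frac{D{\left(3,Y{\left(1 \right)} \right)}}{-503} = \frac{12}{-503} = 12 \left(- \frac{1}{503}\right) = - \frac{12}{503}$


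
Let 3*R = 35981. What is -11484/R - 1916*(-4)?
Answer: 25065812/3271 ≈ 7663.0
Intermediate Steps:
R = 35981/3 (R = (⅓)*35981 = 35981/3 ≈ 11994.)
-11484/R - 1916*(-4) = -11484/35981/3 - 1916*(-4) = -11484*3/35981 + 7664 = -3132/3271 + 7664 = 25065812/3271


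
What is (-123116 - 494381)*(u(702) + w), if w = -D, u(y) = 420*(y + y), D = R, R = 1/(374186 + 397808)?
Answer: -281102802346716743/771994 ≈ -3.6413e+11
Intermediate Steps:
R = 1/771994 ≈ 1.2953e-6
D = 1/771994 ≈ 1.2953e-6
u(y) = 840*y (u(y) = 420*(2*y) = 840*y)
w = -1/771994 (w = -1*1/771994 = -1/771994 ≈ -1.2953e-6)
(-123116 - 494381)*(u(702) + w) = (-123116 - 494381)*(840*702 - 1/771994) = -617497*(589680 - 1/771994) = -617497*455229421919/771994 = -281102802346716743/771994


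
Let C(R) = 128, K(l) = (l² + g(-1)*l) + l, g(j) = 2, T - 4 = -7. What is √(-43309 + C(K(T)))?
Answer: I*√43181 ≈ 207.8*I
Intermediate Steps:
T = -3 (T = 4 - 7 = -3)
K(l) = l² + 3*l (K(l) = (l² + 2*l) + l = l² + 3*l)
√(-43309 + C(K(T))) = √(-43309 + 128) = √(-43181) = I*√43181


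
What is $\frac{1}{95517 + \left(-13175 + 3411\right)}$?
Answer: $\frac{1}{85753} \approx 1.1661 \cdot 10^{-5}$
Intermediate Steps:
$\frac{1}{95517 + \left(-13175 + 3411\right)} = \frac{1}{95517 - 9764} = \frac{1}{85753}$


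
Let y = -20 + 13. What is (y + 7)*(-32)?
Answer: 0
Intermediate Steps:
y = -7
(y + 7)*(-32) = (-7 + 7)*(-32) = 0*(-32) = 0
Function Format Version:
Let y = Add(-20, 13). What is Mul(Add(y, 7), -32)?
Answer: 0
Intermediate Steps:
y = -7
Mul(Add(y, 7), -32) = Mul(Add(-7, 7), -32) = Mul(0, -32) = 0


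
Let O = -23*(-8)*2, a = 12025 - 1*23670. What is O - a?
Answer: 12013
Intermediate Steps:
a = -11645 (a = 12025 - 23670 = -11645)
O = 368 (O = 184*2 = 368)
O - a = 368 - 1*(-11645) = 368 + 11645 = 12013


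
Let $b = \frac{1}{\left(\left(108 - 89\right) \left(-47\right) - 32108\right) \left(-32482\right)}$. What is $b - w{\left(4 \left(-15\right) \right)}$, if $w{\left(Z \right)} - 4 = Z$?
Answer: $\frac{60028554993}{1071938482} \approx 56.0$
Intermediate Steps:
$w{\left(Z \right)} = 4 + Z$
$b = \frac{1}{1071938482}$ ($b = \frac{1}{19 \left(-47\right) - 32108} \left(- \frac{1}{32482}\right) = \frac{1}{-893 - 32108} \left(- \frac{1}{32482}\right) = \frac{1}{-33001} \left(- \frac{1}{32482}\right) = \left(- \frac{1}{33001}\right) \left(- \frac{1}{32482}\right) = \frac{1}{1071938482} \approx 9.3289 \cdot 10^{-10}$)
$b - w{\left(4 \left(-15\right) \right)} = \frac{1}{1071938482} - \left(4 + 4 \left(-15\right)\right) = \frac{1}{1071938482} - \left(4 - 60\right) = \frac{1}{1071938482} - -56 = \frac{1}{1071938482} + 56 = \frac{60028554993}{1071938482}$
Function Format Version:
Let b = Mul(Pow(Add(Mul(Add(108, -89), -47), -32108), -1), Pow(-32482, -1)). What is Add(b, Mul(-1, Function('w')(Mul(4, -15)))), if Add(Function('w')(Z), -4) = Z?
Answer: Rational(60028554993, 1071938482) ≈ 56.000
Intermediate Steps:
Function('w')(Z) = Add(4, Z)
b = Rational(1, 1071938482) (b = Mul(Pow(Add(Mul(19, -47), -32108), -1), Rational(-1, 32482)) = Mul(Pow(Add(-893, -32108), -1), Rational(-1, 32482)) = Mul(Pow(-33001, -1), Rational(-1, 32482)) = Mul(Rational(-1, 33001), Rational(-1, 32482)) = Rational(1, 1071938482) ≈ 9.3289e-10)
Add(b, Mul(-1, Function('w')(Mul(4, -15)))) = Add(Rational(1, 1071938482), Mul(-1, Add(4, Mul(4, -15)))) = Add(Rational(1, 1071938482), Mul(-1, Add(4, -60))) = Add(Rational(1, 1071938482), Mul(-1, -56)) = Add(Rational(1, 1071938482), 56) = Rational(60028554993, 1071938482)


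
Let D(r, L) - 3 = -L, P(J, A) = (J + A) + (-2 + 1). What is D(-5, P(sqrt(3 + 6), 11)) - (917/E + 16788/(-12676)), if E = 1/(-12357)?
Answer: 35909080868/3169 ≈ 1.1331e+7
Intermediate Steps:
P(J, A) = -1 + A + J (P(J, A) = (A + J) - 1 = -1 + A + J)
D(r, L) = 3 - L
E = -1/12357 ≈ -8.0926e-5
D(-5, P(sqrt(3 + 6), 11)) - (917/E + 16788/(-12676)) = (3 - (-1 + 11 + sqrt(3 + 6))) - (917/(-1/12357) + 16788/(-12676)) = (3 - (-1 + 11 + sqrt(9))) - (917*(-12357) + 16788*(-1/12676)) = (3 - (-1 + 11 + 3)) - (-11331369 - 4197/3169) = (3 - 1*13) - 1*(-35909112558/3169) = (3 - 13) + 35909112558/3169 = -10 + 35909112558/3169 = 35909080868/3169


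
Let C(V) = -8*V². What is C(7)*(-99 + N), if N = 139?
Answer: -15680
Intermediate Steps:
C(7)*(-99 + N) = (-8*7²)*(-99 + 139) = -8*49*40 = -392*40 = -15680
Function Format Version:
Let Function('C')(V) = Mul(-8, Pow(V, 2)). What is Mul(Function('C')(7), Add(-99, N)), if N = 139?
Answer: -15680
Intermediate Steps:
Mul(Function('C')(7), Add(-99, N)) = Mul(Mul(-8, Pow(7, 2)), Add(-99, 139)) = Mul(Mul(-8, 49), 40) = Mul(-392, 40) = -15680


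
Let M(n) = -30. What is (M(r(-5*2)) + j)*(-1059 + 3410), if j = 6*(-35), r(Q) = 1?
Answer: -564240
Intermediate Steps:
j = -210
(M(r(-5*2)) + j)*(-1059 + 3410) = (-30 - 210)*(-1059 + 3410) = -240*2351 = -564240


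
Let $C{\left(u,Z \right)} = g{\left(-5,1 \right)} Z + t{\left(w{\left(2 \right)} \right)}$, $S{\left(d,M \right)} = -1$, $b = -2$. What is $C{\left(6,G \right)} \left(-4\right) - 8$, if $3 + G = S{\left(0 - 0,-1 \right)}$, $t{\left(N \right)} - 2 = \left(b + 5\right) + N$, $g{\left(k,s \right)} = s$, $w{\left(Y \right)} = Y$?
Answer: $-20$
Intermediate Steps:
$t{\left(N \right)} = 5 + N$ ($t{\left(N \right)} = 2 + \left(\left(-2 + 5\right) + N\right) = 2 + \left(3 + N\right) = 5 + N$)
$G = -4$ ($G = -3 - 1 = -4$)
$C{\left(u,Z \right)} = 7 + Z$ ($C{\left(u,Z \right)} = 1 Z + \left(5 + 2\right) = Z + 7 = 7 + Z$)
$C{\left(6,G \right)} \left(-4\right) - 8 = \left(7 - 4\right) \left(-4\right) - 8 = 3 \left(-4\right) - 8 = -12 - 8 = -20$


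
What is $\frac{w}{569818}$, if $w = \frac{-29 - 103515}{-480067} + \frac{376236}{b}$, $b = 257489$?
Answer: $\frac{14805709202}{5031166180432081} \approx 2.9428 \cdot 10^{-6}$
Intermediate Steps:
$w = \frac{29611418404}{17658853109}$ ($w = \frac{-29 - 103515}{-480067} + \frac{376236}{257489} = \left(-29 - 103515\right) \left(- \frac{1}{480067}\right) + 376236 \cdot \frac{1}{257489} = \left(-103544\right) \left(- \frac{1}{480067}\right) + \frac{376236}{257489} = \frac{14792}{68581} + \frac{376236}{257489} = \frac{29611418404}{17658853109} \approx 1.6769$)
$\frac{w}{569818} = \frac{29611418404}{17658853109 \cdot 569818} = \frac{29611418404}{17658853109} \cdot \frac{1}{569818} = \frac{14805709202}{5031166180432081}$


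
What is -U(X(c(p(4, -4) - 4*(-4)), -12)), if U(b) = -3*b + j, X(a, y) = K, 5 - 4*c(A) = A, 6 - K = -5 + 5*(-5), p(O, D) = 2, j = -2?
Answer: 110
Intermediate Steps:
K = 36 (K = 6 - (-5 + 5*(-5)) = 6 - (-5 - 25) = 6 - 1*(-30) = 6 + 30 = 36)
c(A) = 5/4 - A/4
X(a, y) = 36
U(b) = -2 - 3*b (U(b) = -3*b - 2 = -2 - 3*b)
-U(X(c(p(4, -4) - 4*(-4)), -12)) = -(-2 - 3*36) = -(-2 - 108) = -1*(-110) = 110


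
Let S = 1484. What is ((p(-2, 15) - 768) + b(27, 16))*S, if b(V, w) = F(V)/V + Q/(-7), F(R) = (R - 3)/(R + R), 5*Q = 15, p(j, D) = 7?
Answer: -274574344/243 ≈ -1.1299e+6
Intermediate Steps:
Q = 3 (Q = (1/5)*15 = 3)
F(R) = (-3 + R)/(2*R) (F(R) = (-3 + R)/((2*R)) = (-3 + R)*(1/(2*R)) = (-3 + R)/(2*R))
b(V, w) = -3/7 + (-3 + V)/(2*V**2) (b(V, w) = ((-3 + V)/(2*V))/V + 3/(-7) = (-3 + V)/(2*V**2) + 3*(-1/7) = (-3 + V)/(2*V**2) - 3/7 = -3/7 + (-3 + V)/(2*V**2))
((p(-2, 15) - 768) + b(27, 16))*S = ((7 - 768) + (1/14)*(-21 - 6*27**2 + 7*27)/27**2)*1484 = (-761 + (1/14)*(1/729)*(-21 - 6*729 + 189))*1484 = (-761 + (1/14)*(1/729)*(-21 - 4374 + 189))*1484 = (-761 + (1/14)*(1/729)*(-4206))*1484 = (-761 - 701/1701)*1484 = -1295162/1701*1484 = -274574344/243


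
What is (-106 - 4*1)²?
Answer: 12100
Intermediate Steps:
(-106 - 4*1)² = (-106 - 4)² = (-110)² = 12100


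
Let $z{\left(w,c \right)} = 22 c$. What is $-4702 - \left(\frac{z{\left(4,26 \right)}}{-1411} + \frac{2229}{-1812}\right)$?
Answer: $- \frac{4005857427}{852244} \approx -4700.4$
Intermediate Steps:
$-4702 - \left(\frac{z{\left(4,26 \right)}}{-1411} + \frac{2229}{-1812}\right) = -4702 - \left(\frac{22 \cdot 26}{-1411} + \frac{2229}{-1812}\right) = -4702 - \left(572 \left(- \frac{1}{1411}\right) + 2229 \left(- \frac{1}{1812}\right)\right) = -4702 - \left(- \frac{572}{1411} - \frac{743}{604}\right) = -4702 - - \frac{1393861}{852244} = -4702 + \frac{1393861}{852244} = - \frac{4005857427}{852244}$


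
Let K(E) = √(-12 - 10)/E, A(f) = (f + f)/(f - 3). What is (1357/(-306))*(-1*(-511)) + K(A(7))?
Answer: -693427/306 + 2*I*√22/7 ≈ -2266.1 + 1.3401*I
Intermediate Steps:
A(f) = 2*f/(-3 + f) (A(f) = (2*f)/(-3 + f) = 2*f/(-3 + f))
K(E) = I*√22/E (K(E) = √(-22)/E = (I*√22)/E = I*√22/E)
(1357/(-306))*(-1*(-511)) + K(A(7)) = (1357/(-306))*(-1*(-511)) + I*√22/((2*7/(-3 + 7))) = (1357*(-1/306))*511 + I*√22/((2*7/4)) = -1357/306*511 + I*√22/((2*7*(¼))) = -693427/306 + I*√22/(7/2) = -693427/306 + I*√22*(2/7) = -693427/306 + 2*I*√22/7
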